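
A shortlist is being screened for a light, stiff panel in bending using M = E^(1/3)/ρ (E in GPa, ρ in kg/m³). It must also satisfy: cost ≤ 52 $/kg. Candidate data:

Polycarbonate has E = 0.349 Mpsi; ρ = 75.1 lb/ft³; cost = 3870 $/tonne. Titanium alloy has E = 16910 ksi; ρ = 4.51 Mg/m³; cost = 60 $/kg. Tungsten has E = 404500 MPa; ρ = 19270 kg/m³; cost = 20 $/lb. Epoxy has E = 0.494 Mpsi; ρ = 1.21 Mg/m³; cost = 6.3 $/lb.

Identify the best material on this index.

Screen on constraints: cost ≤ 52 $/kg. Survivors: polycarbonate, tungsten, epoxy.
Normalizing units and computing the index:
  polycarbonate: E = 2.406 GPa, ρ = 1203 kg/m³
  tungsten: E = 404.5 GPa, ρ = 19270 kg/m³
  epoxy: E = 3.406 GPa, ρ = 1210 kg/m³
  epoxy: M = 1.24×10⁻³
  polycarbonate: M = 1.11×10⁻³
  tungsten: M = 0.384×10⁻³
Epoxy ranks first.

epoxy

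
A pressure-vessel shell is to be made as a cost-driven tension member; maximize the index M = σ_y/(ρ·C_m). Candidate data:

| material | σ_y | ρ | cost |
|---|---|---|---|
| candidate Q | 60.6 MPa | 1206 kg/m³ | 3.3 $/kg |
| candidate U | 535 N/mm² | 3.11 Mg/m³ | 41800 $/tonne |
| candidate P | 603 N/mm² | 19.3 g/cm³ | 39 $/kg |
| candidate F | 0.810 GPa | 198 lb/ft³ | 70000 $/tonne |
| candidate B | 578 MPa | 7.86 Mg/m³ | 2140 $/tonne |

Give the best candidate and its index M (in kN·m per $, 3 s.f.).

candidate B, M = 34.4 kN·m per $

Convert each candidate to consistent units, then evaluate M:
  candidate Q: σ_y = 60.60 MPa, ρ = 1206 kg/m³, cost = 3.300 $/kg
  candidate U: σ_y = 535.0 MPa, ρ = 3110 kg/m³, cost = 41.80 $/kg
  candidate P: σ_y = 603.0 MPa, ρ = 19300 kg/m³, cost = 39.00 $/kg
  candidate F: σ_y = 810.0 MPa, ρ = 3172 kg/m³, cost = 70.00 $/kg
  candidate B: σ_y = 578.0 MPa, ρ = 7860 kg/m³, cost = 2.140 $/kg
  candidate B: M = 34.4 kN·m per $
  candidate Q: M = 15.2 kN·m per $
  candidate U: M = 4.12 kN·m per $
  candidate F: M = 3.65 kN·m per $
  candidate P: M = 0.801 kN·m per $
Candidate B has the largest M.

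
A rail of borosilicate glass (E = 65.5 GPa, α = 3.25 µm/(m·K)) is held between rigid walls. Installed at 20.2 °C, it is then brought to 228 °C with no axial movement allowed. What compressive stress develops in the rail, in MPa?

ΔT = 207.8 K. Constrained thermal stress σ = E·α·ΔT = 65.50×10³ MPa × 3.25×10⁻⁶ × 207.8 = 44.2 MPa (compressive).

44.2 MPa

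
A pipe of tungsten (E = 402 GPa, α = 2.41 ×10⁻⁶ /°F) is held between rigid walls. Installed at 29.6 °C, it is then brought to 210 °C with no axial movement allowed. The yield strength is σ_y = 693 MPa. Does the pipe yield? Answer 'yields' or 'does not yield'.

does not yield

α = 2.41×10⁻⁶/°F × 9/5 = 4.34×10⁻⁶/K.
ΔT = 180.4 K. Constrained thermal stress σ = E·α·ΔT = 402.0×10³ MPa × 4.34×10⁻⁶ × 180.4 = 315 MPa (compressive).
Compare to σ_y = 693 MPa: σ < σ_y, so it does not yield.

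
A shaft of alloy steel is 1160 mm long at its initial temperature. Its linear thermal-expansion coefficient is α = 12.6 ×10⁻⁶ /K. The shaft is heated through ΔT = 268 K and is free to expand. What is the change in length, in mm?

ΔL = α·L₀·ΔT = 12.6×10⁻⁶ × 1160 mm × 268.0 K = 3.92 mm.

3.92 mm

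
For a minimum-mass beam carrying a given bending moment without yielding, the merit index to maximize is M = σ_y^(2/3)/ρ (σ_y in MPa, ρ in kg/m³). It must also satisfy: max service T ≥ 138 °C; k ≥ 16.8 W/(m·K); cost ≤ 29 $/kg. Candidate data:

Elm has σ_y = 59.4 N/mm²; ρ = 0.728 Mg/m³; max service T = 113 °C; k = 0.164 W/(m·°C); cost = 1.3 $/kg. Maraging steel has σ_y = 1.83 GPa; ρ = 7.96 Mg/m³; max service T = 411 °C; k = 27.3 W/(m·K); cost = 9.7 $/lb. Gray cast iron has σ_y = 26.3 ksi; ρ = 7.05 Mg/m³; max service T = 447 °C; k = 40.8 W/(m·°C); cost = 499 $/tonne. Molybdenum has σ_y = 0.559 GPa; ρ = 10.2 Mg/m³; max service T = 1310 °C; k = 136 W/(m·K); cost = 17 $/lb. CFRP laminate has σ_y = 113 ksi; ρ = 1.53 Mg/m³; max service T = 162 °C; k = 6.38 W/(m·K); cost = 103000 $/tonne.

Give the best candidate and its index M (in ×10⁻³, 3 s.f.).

maraging steel, M = 18.8×10⁻³

Screen on constraints: max service T ≥ 138 °C; k ≥ 16.8 W/(m·K); cost ≤ 29 $/kg. Survivors: maraging steel, gray cast iron.
Normalizing units and computing the index:
  maraging steel: σ_y = 1830 MPa, ρ = 7960 kg/m³
  gray cast iron: σ_y = 181.3 MPa, ρ = 7050 kg/m³
  maraging steel: M = 18.8×10⁻³
  gray cast iron: M = 4.54×10⁻³
The maximum is for maraging steel.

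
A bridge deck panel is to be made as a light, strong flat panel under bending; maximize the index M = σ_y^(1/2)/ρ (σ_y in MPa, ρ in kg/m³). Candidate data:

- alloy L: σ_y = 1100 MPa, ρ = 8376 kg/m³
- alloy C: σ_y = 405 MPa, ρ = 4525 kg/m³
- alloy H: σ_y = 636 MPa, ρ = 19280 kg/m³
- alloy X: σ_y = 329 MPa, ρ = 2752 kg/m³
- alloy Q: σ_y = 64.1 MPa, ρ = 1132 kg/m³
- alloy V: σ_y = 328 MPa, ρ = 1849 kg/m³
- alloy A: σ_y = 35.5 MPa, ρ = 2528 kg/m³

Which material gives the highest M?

alloy V

Computing M directly (units already consistent):
  alloy V: M = 9.79×10⁻³
  alloy Q: M = 7.07×10⁻³
  alloy X: M = 6.59×10⁻³
  alloy C: M = 4.45×10⁻³
  alloy L: M = 3.96×10⁻³
  alloy A: M = 2.36×10⁻³
  alloy H: M = 1.31×10⁻³
Highest index: alloy V.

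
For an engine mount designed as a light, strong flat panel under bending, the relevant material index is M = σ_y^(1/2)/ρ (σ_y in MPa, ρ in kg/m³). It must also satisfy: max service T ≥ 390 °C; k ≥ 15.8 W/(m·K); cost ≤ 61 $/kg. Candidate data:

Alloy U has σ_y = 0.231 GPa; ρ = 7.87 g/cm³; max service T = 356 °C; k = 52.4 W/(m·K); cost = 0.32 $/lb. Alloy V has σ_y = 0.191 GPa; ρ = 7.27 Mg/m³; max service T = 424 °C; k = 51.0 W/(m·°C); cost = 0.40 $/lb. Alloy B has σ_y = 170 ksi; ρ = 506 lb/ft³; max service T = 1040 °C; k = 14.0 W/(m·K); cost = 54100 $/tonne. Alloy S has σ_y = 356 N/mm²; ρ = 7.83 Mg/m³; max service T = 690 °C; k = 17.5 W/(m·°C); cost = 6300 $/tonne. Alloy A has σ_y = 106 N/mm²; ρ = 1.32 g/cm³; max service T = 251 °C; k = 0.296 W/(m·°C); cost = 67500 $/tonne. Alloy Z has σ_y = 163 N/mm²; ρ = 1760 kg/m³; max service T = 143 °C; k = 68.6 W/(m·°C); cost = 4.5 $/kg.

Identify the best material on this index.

alloy S

Screen on constraints: max service T ≥ 390 °C; k ≥ 15.8 W/(m·K); cost ≤ 61 $/kg. Survivors: alloy V, alloy S.
In SI units:
  alloy V: σ_y = 191.0 MPa, ρ = 7270 kg/m³
  alloy S: σ_y = 356.0 MPa, ρ = 7830 kg/m³
  alloy S: M = 2.41×10⁻³
  alloy V: M = 1.90×10⁻³
Alloy S has the largest M.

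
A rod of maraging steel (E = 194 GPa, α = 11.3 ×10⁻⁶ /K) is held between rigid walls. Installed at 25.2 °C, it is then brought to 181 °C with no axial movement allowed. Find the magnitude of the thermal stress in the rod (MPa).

ΔT = 155.8 K. Constrained thermal stress σ = E·α·ΔT = 194.0×10³ MPa × 11.3×10⁻⁶ × 155.8 = 342 MPa (compressive).

342 MPa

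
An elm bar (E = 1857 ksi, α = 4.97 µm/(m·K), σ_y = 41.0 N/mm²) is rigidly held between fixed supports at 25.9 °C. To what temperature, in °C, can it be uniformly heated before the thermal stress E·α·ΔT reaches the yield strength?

670 °C

E = 1857 ksi = 12.80 GPa.
σ_y = 41.0 N/mm² = 41.00 MPa.
E·α·ΔT = 41.00 MPa ⇒ ΔT = 41.00 / (12.80×10³ × 4.97×10⁻⁶) = 644.3 K.
T = 25.9 + 644.3 = 670.2 °C.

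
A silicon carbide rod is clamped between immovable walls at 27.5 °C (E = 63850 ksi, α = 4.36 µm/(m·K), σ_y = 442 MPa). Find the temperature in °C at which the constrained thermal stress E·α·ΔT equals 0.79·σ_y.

E = 63850 ksi = 440.2 GPa.
E·α·ΔT = 349.2 MPa ⇒ ΔT = 349.2 / (440.2×10³ × 4.36×10⁻⁶) = 181.9 K.
T = 27.5 + 181.9 = 209.4 °C.

209 °C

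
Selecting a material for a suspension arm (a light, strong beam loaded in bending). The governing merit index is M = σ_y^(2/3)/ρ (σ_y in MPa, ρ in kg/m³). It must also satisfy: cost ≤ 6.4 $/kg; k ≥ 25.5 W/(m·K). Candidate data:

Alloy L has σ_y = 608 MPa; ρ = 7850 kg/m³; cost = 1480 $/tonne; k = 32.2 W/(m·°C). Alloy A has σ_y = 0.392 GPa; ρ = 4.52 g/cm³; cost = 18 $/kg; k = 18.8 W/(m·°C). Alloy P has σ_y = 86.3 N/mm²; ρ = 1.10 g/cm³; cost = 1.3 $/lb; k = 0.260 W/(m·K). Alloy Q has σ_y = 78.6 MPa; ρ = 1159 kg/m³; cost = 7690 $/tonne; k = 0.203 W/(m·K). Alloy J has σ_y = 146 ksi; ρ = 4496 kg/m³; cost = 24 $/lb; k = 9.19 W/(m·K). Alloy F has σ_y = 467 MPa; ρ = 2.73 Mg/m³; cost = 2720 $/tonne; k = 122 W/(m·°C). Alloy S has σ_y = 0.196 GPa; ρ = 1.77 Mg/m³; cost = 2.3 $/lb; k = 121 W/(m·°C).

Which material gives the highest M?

alloy F

Screen on constraints: cost ≤ 6.4 $/kg; k ≥ 25.5 W/(m·K). Survivors: alloy L, alloy F, alloy S.
In SI units:
  alloy L: σ_y = 608.0 MPa, ρ = 7850 kg/m³
  alloy F: σ_y = 467.0 MPa, ρ = 2730 kg/m³
  alloy S: σ_y = 196.0 MPa, ρ = 1770 kg/m³
  alloy F: M = 22.0×10⁻³
  alloy S: M = 19.1×10⁻³
  alloy L: M = 9.14×10⁻³
Alloy F has the largest M.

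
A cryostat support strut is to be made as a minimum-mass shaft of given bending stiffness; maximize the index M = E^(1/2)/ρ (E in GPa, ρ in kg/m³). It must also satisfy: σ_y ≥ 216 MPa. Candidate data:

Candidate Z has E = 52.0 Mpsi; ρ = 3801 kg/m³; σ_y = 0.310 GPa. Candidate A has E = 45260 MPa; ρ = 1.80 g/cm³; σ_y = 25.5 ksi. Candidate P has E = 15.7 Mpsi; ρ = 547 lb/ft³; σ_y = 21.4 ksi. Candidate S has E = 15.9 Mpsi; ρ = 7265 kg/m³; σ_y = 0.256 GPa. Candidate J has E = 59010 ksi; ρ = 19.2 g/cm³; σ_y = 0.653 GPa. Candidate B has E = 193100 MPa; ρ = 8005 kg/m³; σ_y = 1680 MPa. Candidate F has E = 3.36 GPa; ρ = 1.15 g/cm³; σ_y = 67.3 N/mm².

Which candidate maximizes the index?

candidate Z

Screen on constraints: σ_y ≥ 216 MPa. Survivors: candidate Z, candidate S, candidate J, candidate B.
Putting every candidate on a common basis:
  candidate Z: E = 358.5 GPa, ρ = 3801 kg/m³
  candidate S: E = 109.6 GPa, ρ = 7265 kg/m³
  candidate J: E = 406.9 GPa, ρ = 19200 kg/m³
  candidate B: E = 193.1 GPa, ρ = 8005 kg/m³
  candidate Z: M = 4.98×10⁻³
  candidate B: M = 1.74×10⁻³
  candidate S: M = 1.44×10⁻³
  candidate J: M = 1.05×10⁻³
The maximum is for candidate Z.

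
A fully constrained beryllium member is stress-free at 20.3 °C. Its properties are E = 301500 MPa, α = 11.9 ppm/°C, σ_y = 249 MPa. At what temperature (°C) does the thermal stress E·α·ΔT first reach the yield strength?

89.7 °C

E = 301500 MPa = 301.5 GPa.
E·α·ΔT = 249.0 MPa ⇒ ΔT = 249.0 / (301.5×10³ × 11.9×10⁻⁶) = 69.40 K.
T = 20.3 + 69.40 = 89.70 °C.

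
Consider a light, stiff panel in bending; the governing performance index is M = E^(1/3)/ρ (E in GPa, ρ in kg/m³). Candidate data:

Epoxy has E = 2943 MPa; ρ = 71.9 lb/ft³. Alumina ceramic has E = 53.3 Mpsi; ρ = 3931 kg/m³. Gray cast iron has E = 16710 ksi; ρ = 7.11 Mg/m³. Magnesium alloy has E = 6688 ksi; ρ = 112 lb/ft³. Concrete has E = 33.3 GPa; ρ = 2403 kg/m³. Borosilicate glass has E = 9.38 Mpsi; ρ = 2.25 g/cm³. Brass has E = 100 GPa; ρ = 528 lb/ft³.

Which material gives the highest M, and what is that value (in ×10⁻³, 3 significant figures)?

magnesium alloy, M = 2.00×10⁻³

In SI units:
  epoxy: E = 2.943 GPa, ρ = 1152 kg/m³
  alumina ceramic: E = 367.5 GPa, ρ = 3931 kg/m³
  gray cast iron: E = 115.2 GPa, ρ = 7110 kg/m³
  magnesium alloy: E = 46.11 GPa, ρ = 1794 kg/m³
  concrete: E = 33.30 GPa, ρ = 2403 kg/m³
  borosilicate glass: E = 64.67 GPa, ρ = 2250 kg/m³
  brass: E = 100.0 GPa, ρ = 8458 kg/m³
  magnesium alloy: M = 2.00×10⁻³
  alumina ceramic: M = 1.82×10⁻³
  borosilicate glass: M = 1.78×10⁻³
  concrete: M = 1.34×10⁻³
  epoxy: M = 1.24×10⁻³
  gray cast iron: M = 0.684×10⁻³
  brass: M = 0.549×10⁻³
Magnesium alloy ranks first.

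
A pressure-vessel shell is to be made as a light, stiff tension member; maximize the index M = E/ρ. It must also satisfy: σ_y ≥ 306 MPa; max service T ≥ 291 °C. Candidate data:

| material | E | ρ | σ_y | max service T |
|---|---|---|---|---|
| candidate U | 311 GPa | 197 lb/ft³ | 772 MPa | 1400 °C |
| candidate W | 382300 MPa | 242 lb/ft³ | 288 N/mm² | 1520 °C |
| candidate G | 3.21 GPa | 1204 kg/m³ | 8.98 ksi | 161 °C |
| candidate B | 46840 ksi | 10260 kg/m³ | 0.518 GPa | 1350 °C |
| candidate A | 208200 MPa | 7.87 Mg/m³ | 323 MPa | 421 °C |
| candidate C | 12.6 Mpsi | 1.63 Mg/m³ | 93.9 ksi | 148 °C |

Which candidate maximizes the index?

Screen on constraints: σ_y ≥ 306 MPa; max service T ≥ 291 °C. Survivors: candidate U, candidate B, candidate A.
Convert each candidate to consistent units, then evaluate M:
  candidate U: E = 311.0 GPa, ρ = 3156 kg/m³
  candidate B: E = 323.0 GPa, ρ = 10260 kg/m³
  candidate A: E = 208.2 GPa, ρ = 7870 kg/m³
  candidate U: M = 98.6 MN·m/kg
  candidate B: M = 31.5 MN·m/kg
  candidate A: M = 26.5 MN·m/kg
Candidate U has the largest M.

candidate U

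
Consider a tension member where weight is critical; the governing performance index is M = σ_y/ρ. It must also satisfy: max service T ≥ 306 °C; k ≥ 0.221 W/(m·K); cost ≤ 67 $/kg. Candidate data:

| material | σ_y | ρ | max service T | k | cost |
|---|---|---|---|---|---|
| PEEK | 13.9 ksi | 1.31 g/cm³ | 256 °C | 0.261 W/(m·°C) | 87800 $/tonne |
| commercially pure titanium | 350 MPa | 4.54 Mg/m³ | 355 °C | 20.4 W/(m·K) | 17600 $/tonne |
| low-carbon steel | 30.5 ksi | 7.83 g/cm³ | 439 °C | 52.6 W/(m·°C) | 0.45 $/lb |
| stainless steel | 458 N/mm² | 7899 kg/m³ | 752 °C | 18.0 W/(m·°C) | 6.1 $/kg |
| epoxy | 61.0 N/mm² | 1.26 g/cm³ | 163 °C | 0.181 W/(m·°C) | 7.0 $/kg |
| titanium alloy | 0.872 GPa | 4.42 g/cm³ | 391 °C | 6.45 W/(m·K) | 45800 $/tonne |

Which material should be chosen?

titanium alloy

Screen on constraints: max service T ≥ 306 °C; k ≥ 0.221 W/(m·K); cost ≤ 67 $/kg. Survivors: commercially pure titanium, low-carbon steel, stainless steel, titanium alloy.
In SI units:
  commercially pure titanium: σ_y = 350.0 MPa, ρ = 4540 kg/m³
  low-carbon steel: σ_y = 210.3 MPa, ρ = 7830 kg/m³
  stainless steel: σ_y = 458.0 MPa, ρ = 7899 kg/m³
  titanium alloy: σ_y = 872.0 MPa, ρ = 4420 kg/m³
  titanium alloy: M = 197 kN·m/kg
  commercially pure titanium: M = 77.1 kN·m/kg
  stainless steel: M = 58.0 kN·m/kg
  low-carbon steel: M = 26.9 kN·m/kg
Titanium alloy ranks first.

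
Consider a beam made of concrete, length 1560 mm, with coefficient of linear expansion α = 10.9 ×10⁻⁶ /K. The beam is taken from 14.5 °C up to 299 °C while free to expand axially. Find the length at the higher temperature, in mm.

1564.8 mm

ΔT = 299 − 14.5 = 284.5 K.
ΔL = α·L₀·ΔT = 10.9×10⁻⁶ × 1560 mm × 284.5 K = 4.84 mm.
L = L₀ + ΔL = 1560 + 4.84 = 1564.8 mm.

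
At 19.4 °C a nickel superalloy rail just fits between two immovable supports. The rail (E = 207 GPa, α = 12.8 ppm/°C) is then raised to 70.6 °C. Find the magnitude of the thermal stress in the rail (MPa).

ΔT = 51.20 K. Constrained thermal stress σ = E·α·ΔT = 207.0×10³ MPa × 12.8×10⁻⁶ × 51.20 = 136 MPa (compressive).

136 MPa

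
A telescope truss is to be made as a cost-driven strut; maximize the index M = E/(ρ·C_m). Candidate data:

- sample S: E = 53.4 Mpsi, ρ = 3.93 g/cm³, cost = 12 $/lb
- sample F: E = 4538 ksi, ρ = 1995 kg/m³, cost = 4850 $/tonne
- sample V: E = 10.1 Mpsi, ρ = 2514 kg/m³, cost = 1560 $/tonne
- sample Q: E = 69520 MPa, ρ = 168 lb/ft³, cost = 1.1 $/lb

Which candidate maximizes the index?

sample V

Putting every candidate on a common basis:
  sample S: E = 368.2 GPa, ρ = 3930 kg/m³, cost = 26.46 $/kg
  sample F: E = 31.29 GPa, ρ = 1995 kg/m³, cost = 4.850 $/kg
  sample V: E = 69.64 GPa, ρ = 2514 kg/m³, cost = 1.560 $/kg
  sample Q: E = 69.52 GPa, ρ = 2691 kg/m³, cost = 2.425 $/kg
  sample V: M = 17.8 MN·m per $
  sample Q: M = 10.7 MN·m per $
  sample S: M = 3.54 MN·m per $
  sample F: M = 3.23 MN·m per $
Highest index: sample V.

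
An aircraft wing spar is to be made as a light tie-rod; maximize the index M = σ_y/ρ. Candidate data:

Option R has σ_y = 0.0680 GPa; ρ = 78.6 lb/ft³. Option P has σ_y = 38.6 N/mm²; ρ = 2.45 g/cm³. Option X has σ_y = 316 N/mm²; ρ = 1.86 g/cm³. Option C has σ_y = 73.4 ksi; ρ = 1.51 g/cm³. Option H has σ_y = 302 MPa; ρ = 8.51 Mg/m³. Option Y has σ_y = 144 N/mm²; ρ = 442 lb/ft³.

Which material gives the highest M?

option C

Normalizing units and computing the index:
  option R: σ_y = 68.00 MPa, ρ = 1259 kg/m³
  option P: σ_y = 38.60 MPa, ρ = 2450 kg/m³
  option X: σ_y = 316.0 MPa, ρ = 1860 kg/m³
  option C: σ_y = 506.1 MPa, ρ = 1510 kg/m³
  option H: σ_y = 302.0 MPa, ρ = 8510 kg/m³
  option Y: σ_y = 144.0 MPa, ρ = 7080 kg/m³
  option C: M = 335 kN·m/kg
  option X: M = 170 kN·m/kg
  option R: M = 54.0 kN·m/kg
  option H: M = 35.5 kN·m/kg
  option Y: M = 20.3 kN·m/kg
  option P: M = 15.8 kN·m/kg
Option C has the largest M.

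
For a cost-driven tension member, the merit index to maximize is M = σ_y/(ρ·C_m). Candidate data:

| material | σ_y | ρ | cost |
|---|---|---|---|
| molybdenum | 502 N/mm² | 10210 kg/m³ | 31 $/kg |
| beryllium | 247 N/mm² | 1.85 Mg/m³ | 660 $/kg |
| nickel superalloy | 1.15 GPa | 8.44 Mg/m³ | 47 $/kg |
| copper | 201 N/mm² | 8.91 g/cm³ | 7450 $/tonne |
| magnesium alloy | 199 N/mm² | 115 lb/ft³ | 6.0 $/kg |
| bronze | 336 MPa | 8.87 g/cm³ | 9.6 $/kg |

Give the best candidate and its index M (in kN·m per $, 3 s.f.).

Putting every candidate on a common basis:
  molybdenum: σ_y = 502.0 MPa, ρ = 10210 kg/m³, cost = 31.00 $/kg
  beryllium: σ_y = 247.0 MPa, ρ = 1850 kg/m³, cost = 660.0 $/kg
  nickel superalloy: σ_y = 1150 MPa, ρ = 8440 kg/m³, cost = 47.00 $/kg
  copper: σ_y = 201.0 MPa, ρ = 8910 kg/m³, cost = 7.450 $/kg
  magnesium alloy: σ_y = 199.0 MPa, ρ = 1842 kg/m³, cost = 6.000 $/kg
  bronze: σ_y = 336.0 MPa, ρ = 8870 kg/m³, cost = 9.600 $/kg
  magnesium alloy: M = 18.0 kN·m per $
  bronze: M = 3.95 kN·m per $
  copper: M = 3.03 kN·m per $
  nickel superalloy: M = 2.90 kN·m per $
  molybdenum: M = 1.59 kN·m per $
  beryllium: M = 0.202 kN·m per $
Highest index: magnesium alloy.

magnesium alloy, M = 18.0 kN·m per $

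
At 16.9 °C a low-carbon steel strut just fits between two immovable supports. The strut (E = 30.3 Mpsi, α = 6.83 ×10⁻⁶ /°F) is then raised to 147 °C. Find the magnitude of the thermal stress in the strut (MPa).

334 MPa

E = 30.3 Mpsi = 208.9 GPa.
α = 6.83×10⁻⁶/°F × 9/5 = 12.3×10⁻⁶/K.
ΔT = 130.1 K. Constrained thermal stress σ = E·α·ΔT = 208.9×10³ MPa × 12.3×10⁻⁶ × 130.1 = 334 MPa (compressive).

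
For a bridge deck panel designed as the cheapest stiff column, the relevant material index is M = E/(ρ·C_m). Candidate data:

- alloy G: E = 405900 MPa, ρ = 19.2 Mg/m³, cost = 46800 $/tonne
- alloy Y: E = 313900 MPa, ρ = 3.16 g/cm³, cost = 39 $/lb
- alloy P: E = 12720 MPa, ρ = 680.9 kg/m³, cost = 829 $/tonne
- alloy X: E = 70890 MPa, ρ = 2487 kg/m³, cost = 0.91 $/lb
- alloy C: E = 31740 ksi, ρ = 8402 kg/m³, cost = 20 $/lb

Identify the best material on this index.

After converting to SI:
  alloy G: E = 405.9 GPa, ρ = 19200 kg/m³, cost = 46.80 $/kg
  alloy Y: E = 313.9 GPa, ρ = 3160 kg/m³, cost = 85.98 $/kg
  alloy P: E = 12.72 GPa, ρ = 680.9 kg/m³, cost = 0.8290 $/kg
  alloy X: E = 70.89 GPa, ρ = 2487 kg/m³, cost = 2.006 $/kg
  alloy C: E = 218.8 GPa, ρ = 8402 kg/m³, cost = 44.09 $/kg
  alloy P: M = 22.5 MN·m per $
  alloy X: M = 14.2 MN·m per $
  alloy Y: M = 1.16 MN·m per $
  alloy C: M = 0.591 MN·m per $
  alloy G: M = 0.452 MN·m per $
Highest index: alloy P.

alloy P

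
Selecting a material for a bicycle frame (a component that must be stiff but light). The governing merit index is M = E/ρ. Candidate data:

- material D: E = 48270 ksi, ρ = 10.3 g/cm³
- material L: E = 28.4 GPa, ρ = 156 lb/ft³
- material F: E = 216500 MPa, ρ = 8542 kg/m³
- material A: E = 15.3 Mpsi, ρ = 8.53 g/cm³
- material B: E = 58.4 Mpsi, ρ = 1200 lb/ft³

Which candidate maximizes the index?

material D

After converting to SI:
  material D: E = 332.8 GPa, ρ = 10300 kg/m³
  material L: E = 28.40 GPa, ρ = 2499 kg/m³
  material F: E = 216.5 GPa, ρ = 8542 kg/m³
  material A: E = 105.5 GPa, ρ = 8530 kg/m³
  material B: E = 402.7 GPa, ρ = 19220 kg/m³
  material D: M = 32.3 MN·m/kg
  material F: M = 25.3 MN·m/kg
  material B: M = 20.9 MN·m/kg
  material A: M = 12.4 MN·m/kg
  material L: M = 11.4 MN·m/kg
Material D ranks first.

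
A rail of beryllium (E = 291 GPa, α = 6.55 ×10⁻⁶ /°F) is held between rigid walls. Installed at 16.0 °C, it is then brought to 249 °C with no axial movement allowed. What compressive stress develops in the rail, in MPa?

α = 6.55×10⁻⁶/°F × 9/5 = 11.8×10⁻⁶/K.
ΔT = 233.0 K. Constrained thermal stress σ = E·α·ΔT = 291.0×10³ MPa × 11.8×10⁻⁶ × 233.0 = 799 MPa (compressive).

799 MPa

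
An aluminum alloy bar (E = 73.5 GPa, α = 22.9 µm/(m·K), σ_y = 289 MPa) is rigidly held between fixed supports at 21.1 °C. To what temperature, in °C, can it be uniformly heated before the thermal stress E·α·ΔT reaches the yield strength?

193 °C

E·α·ΔT = 289.0 MPa ⇒ ΔT = 289.0 / (73.50×10³ × 22.9×10⁻⁶) = 171.7 K.
T = 21.1 + 171.7 = 192.8 °C.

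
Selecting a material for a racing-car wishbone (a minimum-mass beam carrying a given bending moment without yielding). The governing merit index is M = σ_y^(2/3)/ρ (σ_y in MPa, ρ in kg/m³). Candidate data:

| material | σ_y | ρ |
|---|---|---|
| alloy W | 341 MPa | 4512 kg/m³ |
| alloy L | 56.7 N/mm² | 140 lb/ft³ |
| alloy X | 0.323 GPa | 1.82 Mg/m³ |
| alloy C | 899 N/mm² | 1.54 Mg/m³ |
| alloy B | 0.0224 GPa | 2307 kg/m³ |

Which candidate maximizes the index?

alloy C

Convert each candidate to consistent units, then evaluate M:
  alloy W: σ_y = 341.0 MPa, ρ = 4512 kg/m³
  alloy L: σ_y = 56.70 MPa, ρ = 2243 kg/m³
  alloy X: σ_y = 323.0 MPa, ρ = 1820 kg/m³
  alloy C: σ_y = 899.0 MPa, ρ = 1540 kg/m³
  alloy B: σ_y = 22.40 MPa, ρ = 2307 kg/m³
  alloy C: M = 60.5×10⁻³
  alloy X: M = 25.9×10⁻³
  alloy W: M = 10.8×10⁻³
  alloy L: M = 6.58×10⁻³
  alloy B: M = 3.44×10⁻³
Alloy C has the largest M.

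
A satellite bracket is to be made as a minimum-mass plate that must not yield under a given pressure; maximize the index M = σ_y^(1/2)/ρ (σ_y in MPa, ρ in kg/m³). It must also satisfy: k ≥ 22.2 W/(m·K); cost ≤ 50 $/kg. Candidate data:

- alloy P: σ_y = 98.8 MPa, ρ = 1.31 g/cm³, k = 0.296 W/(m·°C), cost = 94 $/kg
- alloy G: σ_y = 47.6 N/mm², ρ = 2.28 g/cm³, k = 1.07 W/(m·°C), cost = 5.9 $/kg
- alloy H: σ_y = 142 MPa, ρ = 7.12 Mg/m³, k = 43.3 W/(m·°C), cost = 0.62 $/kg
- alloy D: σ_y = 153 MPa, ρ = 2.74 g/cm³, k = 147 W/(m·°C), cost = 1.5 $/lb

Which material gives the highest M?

Screen on constraints: k ≥ 22.2 W/(m·K); cost ≤ 50 $/kg. Survivors: alloy H, alloy D.
Putting every candidate on a common basis:
  alloy H: σ_y = 142.0 MPa, ρ = 7120 kg/m³
  alloy D: σ_y = 153.0 MPa, ρ = 2740 kg/m³
  alloy D: M = 4.51×10⁻³
  alloy H: M = 1.67×10⁻³
Alloy D has the largest M.

alloy D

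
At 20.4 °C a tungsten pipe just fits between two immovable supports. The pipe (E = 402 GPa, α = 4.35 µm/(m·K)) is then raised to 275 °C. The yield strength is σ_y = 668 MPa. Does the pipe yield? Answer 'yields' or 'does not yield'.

does not yield

ΔT = 254.6 K. Constrained thermal stress σ = E·α·ΔT = 402.0×10³ MPa × 4.35×10⁻⁶ × 254.6 = 445 MPa (compressive).
Compare to σ_y = 668 MPa: σ < σ_y, so it does not yield.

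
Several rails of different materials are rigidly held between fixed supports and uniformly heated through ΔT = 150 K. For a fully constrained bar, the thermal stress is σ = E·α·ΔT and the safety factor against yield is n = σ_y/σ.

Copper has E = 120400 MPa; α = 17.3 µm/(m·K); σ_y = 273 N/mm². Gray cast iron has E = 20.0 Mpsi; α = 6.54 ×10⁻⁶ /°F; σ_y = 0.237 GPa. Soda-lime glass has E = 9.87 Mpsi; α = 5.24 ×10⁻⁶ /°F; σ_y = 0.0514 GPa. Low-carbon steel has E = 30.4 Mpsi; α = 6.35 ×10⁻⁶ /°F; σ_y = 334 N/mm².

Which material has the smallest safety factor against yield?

With everything in SI (GPa, ×10⁻⁶/K, MPa):
  copper: E = 120.4, α = 17.3, σ_y = 273.0 → σ = 312 MPa, n = 0.874
  gray cast iron: E = 137.9, α = 11.8, σ_y = 237.0 → σ = 243 MPa, n = 0.973
  soda-lime glass: E = 68.05, α = 9.43, σ_y = 51.40 → σ = 96.3 MPa, n = 0.534
  low-carbon steel: E = 209.6, α = 11.4, σ_y = 334.0 → σ = 359 MPa, n = 0.929
Soda-lime glass has the lowest safety factor, n = 0.534.

soda-lime glass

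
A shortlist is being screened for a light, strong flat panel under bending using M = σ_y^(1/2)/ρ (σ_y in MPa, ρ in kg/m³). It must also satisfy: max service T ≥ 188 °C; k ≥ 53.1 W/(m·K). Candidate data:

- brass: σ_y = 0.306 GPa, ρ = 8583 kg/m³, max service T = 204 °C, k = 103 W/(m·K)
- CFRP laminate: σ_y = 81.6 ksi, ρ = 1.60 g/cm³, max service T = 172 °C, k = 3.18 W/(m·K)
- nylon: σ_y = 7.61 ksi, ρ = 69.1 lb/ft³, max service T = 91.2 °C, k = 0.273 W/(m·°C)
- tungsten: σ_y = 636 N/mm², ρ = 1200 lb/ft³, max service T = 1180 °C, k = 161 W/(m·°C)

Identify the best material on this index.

Screen on constraints: max service T ≥ 188 °C; k ≥ 53.1 W/(m·K). Survivors: brass, tungsten.
Putting every candidate on a common basis:
  brass: σ_y = 306.0 MPa, ρ = 8583 kg/m³
  tungsten: σ_y = 636.0 MPa, ρ = 19220 kg/m³
  brass: M = 2.04×10⁻³
  tungsten: M = 1.31×10⁻³
Brass has the largest M.

brass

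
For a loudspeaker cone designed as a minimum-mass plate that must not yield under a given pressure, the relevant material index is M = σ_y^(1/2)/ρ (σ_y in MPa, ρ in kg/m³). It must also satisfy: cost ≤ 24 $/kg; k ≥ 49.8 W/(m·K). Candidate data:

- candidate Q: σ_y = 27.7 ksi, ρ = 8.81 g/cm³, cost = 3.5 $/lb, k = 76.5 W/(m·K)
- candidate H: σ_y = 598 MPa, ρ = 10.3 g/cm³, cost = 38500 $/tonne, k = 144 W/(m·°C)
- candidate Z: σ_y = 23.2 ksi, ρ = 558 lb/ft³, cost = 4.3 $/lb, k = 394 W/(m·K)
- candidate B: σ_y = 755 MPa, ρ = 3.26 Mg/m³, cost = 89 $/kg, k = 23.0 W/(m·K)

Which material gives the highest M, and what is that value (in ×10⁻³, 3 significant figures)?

Screen on constraints: cost ≤ 24 $/kg; k ≥ 49.8 W/(m·K). Survivors: candidate Q, candidate Z.
After converting to SI:
  candidate Q: σ_y = 191.0 MPa, ρ = 8810 kg/m³
  candidate Z: σ_y = 160.0 MPa, ρ = 8938 kg/m³
  candidate Q: M = 1.57×10⁻³
  candidate Z: M = 1.41×10⁻³
Highest index: candidate Q.

candidate Q, M = 1.57×10⁻³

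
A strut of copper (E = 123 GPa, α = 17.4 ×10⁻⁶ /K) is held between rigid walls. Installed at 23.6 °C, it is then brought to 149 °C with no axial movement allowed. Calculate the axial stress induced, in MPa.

268 MPa

ΔT = 125.4 K. Constrained thermal stress σ = E·α·ΔT = 123.0×10³ MPa × 17.4×10⁻⁶ × 125.4 = 268 MPa (compressive).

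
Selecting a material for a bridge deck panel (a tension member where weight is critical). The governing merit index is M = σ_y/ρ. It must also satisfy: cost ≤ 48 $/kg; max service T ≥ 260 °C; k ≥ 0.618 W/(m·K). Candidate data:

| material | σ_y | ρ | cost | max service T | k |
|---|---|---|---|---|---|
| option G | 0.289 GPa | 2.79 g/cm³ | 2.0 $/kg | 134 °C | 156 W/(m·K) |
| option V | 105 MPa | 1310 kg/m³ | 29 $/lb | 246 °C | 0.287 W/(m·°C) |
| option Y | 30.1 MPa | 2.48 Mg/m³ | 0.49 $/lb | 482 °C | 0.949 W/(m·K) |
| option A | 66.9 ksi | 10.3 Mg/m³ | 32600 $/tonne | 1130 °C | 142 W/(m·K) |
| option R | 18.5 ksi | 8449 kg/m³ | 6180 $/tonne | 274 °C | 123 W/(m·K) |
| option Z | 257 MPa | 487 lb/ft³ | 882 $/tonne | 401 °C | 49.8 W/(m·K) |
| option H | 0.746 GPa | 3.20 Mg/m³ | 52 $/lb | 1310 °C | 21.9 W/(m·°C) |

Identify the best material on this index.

option A

Screen on constraints: cost ≤ 48 $/kg; max service T ≥ 260 °C; k ≥ 0.618 W/(m·K). Survivors: option Y, option A, option R, option Z.
In SI units:
  option Y: σ_y = 30.10 MPa, ρ = 2480 kg/m³
  option A: σ_y = 461.3 MPa, ρ = 10300 kg/m³
  option R: σ_y = 127.6 MPa, ρ = 8449 kg/m³
  option Z: σ_y = 257.0 MPa, ρ = 7801 kg/m³
  option A: M = 44.8 kN·m/kg
  option Z: M = 32.9 kN·m/kg
  option R: M = 15.1 kN·m/kg
  option Y: M = 12.1 kN·m/kg
Option A has the largest M.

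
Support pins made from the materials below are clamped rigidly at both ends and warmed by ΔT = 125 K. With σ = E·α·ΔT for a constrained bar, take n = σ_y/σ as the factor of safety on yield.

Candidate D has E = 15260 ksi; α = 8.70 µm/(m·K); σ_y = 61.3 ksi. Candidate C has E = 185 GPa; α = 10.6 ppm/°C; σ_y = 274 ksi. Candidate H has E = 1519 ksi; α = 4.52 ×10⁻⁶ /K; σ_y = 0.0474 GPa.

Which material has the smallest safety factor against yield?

Per material, after unit conversion:
  candidate D: E = 105.2, α = 8.70, σ_y = 422.6 → σ = 114 MPa, n = 3.69
  candidate C: E = 185.0, α = 10.6, σ_y = 1889 → σ = 245 MPa, n = 7.71
  candidate H: E = 10.47, α = 4.52, σ_y = 47.40 → σ = 5.92 MPa, n = 8.01
The minimum is candidate D at n = 3.69.

candidate D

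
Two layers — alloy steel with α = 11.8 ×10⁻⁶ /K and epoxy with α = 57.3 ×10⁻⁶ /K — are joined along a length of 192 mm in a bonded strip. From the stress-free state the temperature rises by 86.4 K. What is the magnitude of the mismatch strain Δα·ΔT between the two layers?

3.93×10⁻³

Δα = |11.8 − 57.3|×10⁻⁶/K = 45.5×10⁻⁶/K.
Mismatch strain = Δα·ΔT = 45.5×10⁻⁶ × 86.4 = 3.93×10⁻³.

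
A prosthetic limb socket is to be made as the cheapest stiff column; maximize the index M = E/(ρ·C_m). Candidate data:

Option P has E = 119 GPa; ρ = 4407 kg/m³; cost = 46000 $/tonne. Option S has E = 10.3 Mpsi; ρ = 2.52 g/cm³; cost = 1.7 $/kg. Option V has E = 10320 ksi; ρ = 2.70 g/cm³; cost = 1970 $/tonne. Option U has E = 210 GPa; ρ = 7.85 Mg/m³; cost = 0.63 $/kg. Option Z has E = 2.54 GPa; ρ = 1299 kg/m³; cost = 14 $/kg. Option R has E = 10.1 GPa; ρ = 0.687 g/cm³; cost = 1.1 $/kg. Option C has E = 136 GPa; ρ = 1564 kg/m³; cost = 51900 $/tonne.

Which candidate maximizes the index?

Normalizing units and computing the index:
  option P: E = 119.0 GPa, ρ = 4407 kg/m³, cost = 46.00 $/kg
  option S: E = 71.02 GPa, ρ = 2520 kg/m³, cost = 1.700 $/kg
  option V: E = 71.15 GPa, ρ = 2700 kg/m³, cost = 1.970 $/kg
  option U: E = 210.0 GPa, ρ = 7850 kg/m³, cost = 0.6300 $/kg
  option Z: E = 2.540 GPa, ρ = 1299 kg/m³, cost = 14.00 $/kg
  option R: E = 10.10 GPa, ρ = 687.0 kg/m³, cost = 1.100 $/kg
  option C: E = 136.0 GPa, ρ = 1564 kg/m³, cost = 51.90 $/kg
  option U: M = 42.5 MN·m per $
  option S: M = 16.6 MN·m per $
  option V: M = 13.4 MN·m per $
  option R: M = 13.4 MN·m per $
  option C: M = 1.68 MN·m per $
  option P: M = 0.587 MN·m per $
  option Z: M = 0.140 MN·m per $
The maximum is for option U.

option U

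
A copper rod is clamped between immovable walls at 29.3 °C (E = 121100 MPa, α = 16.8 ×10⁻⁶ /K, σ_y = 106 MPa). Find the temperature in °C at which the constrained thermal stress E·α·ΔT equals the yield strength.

E = 121100 MPa = 121.1 GPa.
E·α·ΔT = 106.0 MPa ⇒ ΔT = 106.0 / (121.1×10³ × 16.8×10⁻⁶) = 52.10 K.
T = 29.3 + 52.10 = 81.40 °C.

81.4 °C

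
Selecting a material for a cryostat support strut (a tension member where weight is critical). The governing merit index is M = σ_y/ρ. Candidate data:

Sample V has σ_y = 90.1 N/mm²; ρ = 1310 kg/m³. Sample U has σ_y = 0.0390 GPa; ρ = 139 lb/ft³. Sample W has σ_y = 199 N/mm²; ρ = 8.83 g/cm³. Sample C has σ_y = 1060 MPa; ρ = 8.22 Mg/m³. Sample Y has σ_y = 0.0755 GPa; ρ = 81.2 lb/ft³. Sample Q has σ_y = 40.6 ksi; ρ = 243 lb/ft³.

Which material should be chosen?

Normalizing units and computing the index:
  sample V: σ_y = 90.10 MPa, ρ = 1310 kg/m³
  sample U: σ_y = 39.00 MPa, ρ = 2227 kg/m³
  sample W: σ_y = 199.0 MPa, ρ = 8830 kg/m³
  sample C: σ_y = 1060 MPa, ρ = 8220 kg/m³
  sample Y: σ_y = 75.50 MPa, ρ = 1301 kg/m³
  sample Q: σ_y = 279.9 MPa, ρ = 3892 kg/m³
  sample C: M = 129 kN·m/kg
  sample Q: M = 71.9 kN·m/kg
  sample V: M = 68.8 kN·m/kg
  sample Y: M = 58.0 kN·m/kg
  sample W: M = 22.5 kN·m/kg
  sample U: M = 17.5 kN·m/kg
Sample C has the largest M.

sample C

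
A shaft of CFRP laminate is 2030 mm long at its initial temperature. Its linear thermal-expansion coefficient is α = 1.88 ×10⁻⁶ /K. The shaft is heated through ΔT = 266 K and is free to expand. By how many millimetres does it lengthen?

ΔL = α·L₀·ΔT = 1.88×10⁻⁶ × 2030 mm × 266.0 K = 1.02 mm.

1.02 mm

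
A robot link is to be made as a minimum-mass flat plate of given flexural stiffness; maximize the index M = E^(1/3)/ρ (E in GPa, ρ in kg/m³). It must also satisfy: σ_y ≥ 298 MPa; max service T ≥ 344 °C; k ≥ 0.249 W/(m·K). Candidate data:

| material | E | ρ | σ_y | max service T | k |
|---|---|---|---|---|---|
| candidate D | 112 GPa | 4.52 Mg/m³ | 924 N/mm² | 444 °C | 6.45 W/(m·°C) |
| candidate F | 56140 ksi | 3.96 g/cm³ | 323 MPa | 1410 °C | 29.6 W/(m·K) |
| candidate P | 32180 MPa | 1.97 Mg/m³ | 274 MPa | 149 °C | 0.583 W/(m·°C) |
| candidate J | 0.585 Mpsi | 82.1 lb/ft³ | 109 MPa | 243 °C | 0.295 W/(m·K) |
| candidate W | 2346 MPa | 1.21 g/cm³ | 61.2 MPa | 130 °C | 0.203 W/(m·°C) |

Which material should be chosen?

Screen on constraints: σ_y ≥ 298 MPa; max service T ≥ 344 °C; k ≥ 0.249 W/(m·K). Survivors: candidate D, candidate F.
In SI units:
  candidate D: E = 112.0 GPa, ρ = 4520 kg/m³
  candidate F: E = 387.1 GPa, ρ = 3960 kg/m³
  candidate F: M = 1.84×10⁻³
  candidate D: M = 1.07×10⁻³
The maximum is for candidate F.

candidate F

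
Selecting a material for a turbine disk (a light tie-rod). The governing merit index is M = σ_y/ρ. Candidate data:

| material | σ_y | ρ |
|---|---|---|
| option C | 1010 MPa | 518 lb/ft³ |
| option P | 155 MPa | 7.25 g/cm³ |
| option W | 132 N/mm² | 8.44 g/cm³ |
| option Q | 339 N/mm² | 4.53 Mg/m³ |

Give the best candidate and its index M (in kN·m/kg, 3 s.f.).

Putting every candidate on a common basis:
  option C: σ_y = 1010 MPa, ρ = 8298 kg/m³
  option P: σ_y = 155.0 MPa, ρ = 7250 kg/m³
  option W: σ_y = 132.0 MPa, ρ = 8440 kg/m³
  option Q: σ_y = 339.0 MPa, ρ = 4530 kg/m³
  option C: M = 122 kN·m/kg
  option Q: M = 74.8 kN·m/kg
  option P: M = 21.4 kN·m/kg
  option W: M = 15.6 kN·m/kg
Option C ranks first.

option C, M = 122 kN·m/kg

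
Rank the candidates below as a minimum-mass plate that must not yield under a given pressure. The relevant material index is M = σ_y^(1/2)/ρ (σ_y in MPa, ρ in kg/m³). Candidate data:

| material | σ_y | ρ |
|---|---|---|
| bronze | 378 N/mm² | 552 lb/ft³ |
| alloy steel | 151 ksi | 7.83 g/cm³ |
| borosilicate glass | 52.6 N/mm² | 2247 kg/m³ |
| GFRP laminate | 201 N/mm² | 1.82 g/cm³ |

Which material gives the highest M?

In SI units:
  bronze: σ_y = 378.0 MPa, ρ = 8842 kg/m³
  alloy steel: σ_y = 1041 MPa, ρ = 7830 kg/m³
  borosilicate glass: σ_y = 52.60 MPa, ρ = 2247 kg/m³
  GFRP laminate: σ_y = 201.0 MPa, ρ = 1820 kg/m³
  GFRP laminate: M = 7.79×10⁻³
  alloy steel: M = 4.12×10⁻³
  borosilicate glass: M = 3.23×10⁻³
  bronze: M = 2.20×10⁻³
The maximum is for GFRP laminate.

GFRP laminate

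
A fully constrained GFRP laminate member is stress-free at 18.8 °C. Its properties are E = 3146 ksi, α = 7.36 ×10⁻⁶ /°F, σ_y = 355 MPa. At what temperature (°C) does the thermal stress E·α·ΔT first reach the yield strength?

E = 3146 ksi = 21.69 GPa.
α = 7.36×10⁻⁶/°F × 9/5 = 13.2×10⁻⁶/K.
E·α·ΔT = 355.0 MPa ⇒ ΔT = 355.0 / (21.69×10³ × 13.2×10⁻⁶) = 1235 K.
T = 18.8 + 1235 = 1254 °C.

1250 °C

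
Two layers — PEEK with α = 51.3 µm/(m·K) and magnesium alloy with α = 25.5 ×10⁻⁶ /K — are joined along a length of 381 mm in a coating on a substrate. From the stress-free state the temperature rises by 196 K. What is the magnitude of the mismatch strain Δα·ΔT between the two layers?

Δα = |51.3 − 25.5|×10⁻⁶/K = 25.8×10⁻⁶/K.
Mismatch strain = Δα·ΔT = 25.8×10⁻⁶ × 196.0 = 5.06×10⁻³.

5.06×10⁻³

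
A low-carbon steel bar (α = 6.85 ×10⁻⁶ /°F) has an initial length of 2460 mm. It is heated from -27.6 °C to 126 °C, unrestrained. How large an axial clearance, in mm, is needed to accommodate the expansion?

Convert α: 6.85×10⁻⁶/°F × (9/5) = 12.3×10⁻⁶/K.
ΔT = 126 − (-27.6) = 153.6 K.
ΔL = α·L₀·ΔT = 12.3×10⁻⁶ × 2460 mm × 153.6 K = 4.66 mm.

4.66 mm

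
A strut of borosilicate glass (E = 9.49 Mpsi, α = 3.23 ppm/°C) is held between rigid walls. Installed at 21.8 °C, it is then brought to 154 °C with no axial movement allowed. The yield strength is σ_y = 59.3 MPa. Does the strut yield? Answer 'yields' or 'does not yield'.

E = 9.49 Mpsi = 65.43 GPa.
ΔT = 132.2 K. Constrained thermal stress σ = E·α·ΔT = 65.43×10³ MPa × 3.23×10⁻⁶ × 132.2 = 27.9 MPa (compressive).
Compare to σ_y = 59.3 MPa: σ < σ_y, so it does not yield.

does not yield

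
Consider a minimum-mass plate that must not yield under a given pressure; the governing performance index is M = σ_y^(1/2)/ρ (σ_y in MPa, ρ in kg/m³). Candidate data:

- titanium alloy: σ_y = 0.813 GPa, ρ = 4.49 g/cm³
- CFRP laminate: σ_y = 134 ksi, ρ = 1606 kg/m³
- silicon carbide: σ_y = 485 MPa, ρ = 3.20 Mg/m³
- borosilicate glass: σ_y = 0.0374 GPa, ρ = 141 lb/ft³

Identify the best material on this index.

After converting to SI:
  titanium alloy: σ_y = 813.0 MPa, ρ = 4490 kg/m³
  CFRP laminate: σ_y = 923.9 MPa, ρ = 1606 kg/m³
  silicon carbide: σ_y = 485.0 MPa, ρ = 3200 kg/m³
  borosilicate glass: σ_y = 37.40 MPa, ρ = 2259 kg/m³
  CFRP laminate: M = 18.9×10⁻³
  silicon carbide: M = 6.88×10⁻³
  titanium alloy: M = 6.35×10⁻³
  borosilicate glass: M = 2.71×10⁻³
The maximum is for CFRP laminate.

CFRP laminate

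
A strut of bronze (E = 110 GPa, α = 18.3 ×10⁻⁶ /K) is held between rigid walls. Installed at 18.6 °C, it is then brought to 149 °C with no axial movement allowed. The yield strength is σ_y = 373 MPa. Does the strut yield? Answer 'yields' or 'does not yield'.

ΔT = 130.4 K. Constrained thermal stress σ = E·α·ΔT = 110.0×10³ MPa × 18.3×10⁻⁶ × 130.4 = 262 MPa (compressive).
Compare to σ_y = 373 MPa: σ < σ_y, so it does not yield.

does not yield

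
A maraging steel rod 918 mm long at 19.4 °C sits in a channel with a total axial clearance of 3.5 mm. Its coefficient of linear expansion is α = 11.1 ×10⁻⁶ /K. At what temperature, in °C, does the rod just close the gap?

363 °C

α·L₀·ΔT = 3.5 mm ⇒ ΔT = 3.5 / (11.1×10⁻⁶ × 918.0) = 343.5 K.
T = 19.4 + 343.5 = 362.9 °C.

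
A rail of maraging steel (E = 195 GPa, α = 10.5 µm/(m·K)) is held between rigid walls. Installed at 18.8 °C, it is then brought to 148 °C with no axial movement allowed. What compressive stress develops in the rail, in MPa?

265 MPa

ΔT = 129.2 K. Constrained thermal stress σ = E·α·ΔT = 195.0×10³ MPa × 10.5×10⁻⁶ × 129.2 = 265 MPa (compressive).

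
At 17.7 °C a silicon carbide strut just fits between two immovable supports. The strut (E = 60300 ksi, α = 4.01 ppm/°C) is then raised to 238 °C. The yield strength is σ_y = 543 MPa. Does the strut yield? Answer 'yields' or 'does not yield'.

does not yield

E = 60300 ksi = 415.8 GPa.
ΔT = 220.3 K. Constrained thermal stress σ = E·α·ΔT = 415.8×10³ MPa × 4.01×10⁻⁶ × 220.3 = 367 MPa (compressive).
Compare to σ_y = 543 MPa: σ < σ_y, so it does not yield.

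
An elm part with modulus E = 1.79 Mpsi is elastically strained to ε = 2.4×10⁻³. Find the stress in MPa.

29.6 MPa

E = 1.79 Mpsi = 12.34 GPa.
σ = E·ε = 12340 MPa × 2.4×10⁻³ = 29.6 MPa.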